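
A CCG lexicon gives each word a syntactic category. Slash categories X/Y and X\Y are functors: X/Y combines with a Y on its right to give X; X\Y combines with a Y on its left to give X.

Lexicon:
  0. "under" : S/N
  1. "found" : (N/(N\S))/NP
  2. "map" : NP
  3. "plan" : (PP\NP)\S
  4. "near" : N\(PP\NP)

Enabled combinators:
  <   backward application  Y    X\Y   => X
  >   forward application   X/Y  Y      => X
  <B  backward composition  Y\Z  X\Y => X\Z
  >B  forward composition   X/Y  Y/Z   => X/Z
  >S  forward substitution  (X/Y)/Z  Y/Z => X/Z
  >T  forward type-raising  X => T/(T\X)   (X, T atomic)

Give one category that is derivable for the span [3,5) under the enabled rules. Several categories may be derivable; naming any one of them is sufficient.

[0,5] S   >
  [0,1] "under" : S/N
  [1,5] N   >
    [1,3] N/(N\S)   >
      [1,2] "found" : (N/(N\S))/NP
      [2,3] "map" : NP
    [3,5] N\S   <B
      [3,4] "plan" : (PP\NP)\S
      [4,5] "near" : N\(PP\NP)

N\S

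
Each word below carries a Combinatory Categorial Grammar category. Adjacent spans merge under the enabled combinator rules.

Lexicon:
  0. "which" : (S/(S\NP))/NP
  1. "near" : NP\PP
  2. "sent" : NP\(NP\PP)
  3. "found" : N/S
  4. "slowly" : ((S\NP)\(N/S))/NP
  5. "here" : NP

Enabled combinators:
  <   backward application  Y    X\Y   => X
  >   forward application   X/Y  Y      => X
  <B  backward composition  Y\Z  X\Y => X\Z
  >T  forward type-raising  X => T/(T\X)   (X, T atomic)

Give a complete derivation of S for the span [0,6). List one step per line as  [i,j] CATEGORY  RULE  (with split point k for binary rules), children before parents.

[0,6] S   >
  [0,3] S/(S\NP)   >
    [0,1] "which" : (S/(S\NP))/NP
    [1,3] NP   <
      [1,2] "near" : NP\PP
      [2,3] "sent" : NP\(NP\PP)
  [3,6] S\NP   <
    [3,4] "found" : N/S
    [4,6] (S\NP)\(N/S)   >
      [4,5] "slowly" : ((S\NP)\(N/S))/NP
      [5,6] "here" : NP

[0,1] (S/(S\NP))/NP  lex  "which"
[1,2] NP\PP  lex  "near"
[2,3] NP\(NP\PP)  lex  "sent"
[1,3] NP  <  k=2
[0,3] S/(S\NP)  >  k=1
[3,4] N/S  lex  "found"
[4,5] ((S\NP)\(N/S))/NP  lex  "slowly"
[5,6] NP  lex  "here"
[4,6] (S\NP)\(N/S)  >  k=5
[3,6] S\NP  <  k=4
[0,6] S  >  k=3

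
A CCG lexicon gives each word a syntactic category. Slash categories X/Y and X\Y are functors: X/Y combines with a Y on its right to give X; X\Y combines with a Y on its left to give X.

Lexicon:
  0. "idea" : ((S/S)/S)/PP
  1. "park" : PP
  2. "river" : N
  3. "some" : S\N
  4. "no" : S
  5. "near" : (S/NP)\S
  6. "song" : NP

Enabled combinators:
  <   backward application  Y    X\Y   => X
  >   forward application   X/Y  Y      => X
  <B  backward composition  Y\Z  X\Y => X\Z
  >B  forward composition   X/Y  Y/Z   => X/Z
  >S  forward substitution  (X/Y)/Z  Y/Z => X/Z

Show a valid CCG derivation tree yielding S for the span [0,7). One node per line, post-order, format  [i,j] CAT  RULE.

[0,1] ((S/S)/S)/PP  lex  "idea"
[1,2] PP  lex  "park"
[0,2] (S/S)/S  >  k=1
[2,3] N  lex  "river"
[3,4] S\N  lex  "some"
[2,4] S  <  k=3
[0,4] S/S  >  k=2
[4,5] S  lex  "no"
[5,6] (S/NP)\S  lex  "near"
[4,6] S/NP  <  k=5
[0,6] S/NP  >B  k=4
[6,7] NP  lex  "song"
[0,7] S  >  k=6

[0,7] S   >
  [0,6] S/NP   >B
    [0,4] S/S   >
      [0,2] (S/S)/S   >
        [0,1] "idea" : ((S/S)/S)/PP
        [1,2] "park" : PP
      [2,4] S   <
        [2,3] "river" : N
        [3,4] "some" : S\N
    [4,6] S/NP   <
      [4,5] "no" : S
      [5,6] "near" : (S/NP)\S
  [6,7] "song" : NP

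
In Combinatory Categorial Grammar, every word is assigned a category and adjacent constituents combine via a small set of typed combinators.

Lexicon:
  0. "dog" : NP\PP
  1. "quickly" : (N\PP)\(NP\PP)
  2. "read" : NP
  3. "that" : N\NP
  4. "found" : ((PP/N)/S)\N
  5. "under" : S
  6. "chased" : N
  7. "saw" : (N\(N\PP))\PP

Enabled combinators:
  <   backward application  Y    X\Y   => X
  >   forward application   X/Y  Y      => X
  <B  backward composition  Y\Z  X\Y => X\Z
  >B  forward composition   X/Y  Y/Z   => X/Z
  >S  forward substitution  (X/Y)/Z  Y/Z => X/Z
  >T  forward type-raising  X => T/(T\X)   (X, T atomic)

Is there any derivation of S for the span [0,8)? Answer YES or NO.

NO

NP\PP (N\PP)\(NP\PP) NP N\NP ((PP/N)/S)\N S N (N\(N\PP))\PP
CKY chart[0,8] = {N, N/(N\N), NP/(NP\N), PP/(PP\N), S/(S\N)}; S ∉ chart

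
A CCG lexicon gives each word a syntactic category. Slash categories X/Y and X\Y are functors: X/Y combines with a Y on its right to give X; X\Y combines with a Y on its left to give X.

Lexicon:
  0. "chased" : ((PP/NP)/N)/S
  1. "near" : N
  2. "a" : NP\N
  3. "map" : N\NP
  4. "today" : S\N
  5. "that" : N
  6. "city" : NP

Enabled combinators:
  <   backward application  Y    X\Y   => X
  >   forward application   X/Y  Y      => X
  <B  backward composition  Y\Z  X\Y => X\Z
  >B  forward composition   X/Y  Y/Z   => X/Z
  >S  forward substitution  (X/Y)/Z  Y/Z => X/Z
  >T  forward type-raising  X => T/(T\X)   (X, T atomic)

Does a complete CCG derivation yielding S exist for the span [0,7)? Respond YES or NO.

NO

((PP/NP)/N)/S N NP\N N\NP S\N N NP
CKY chart[0,7] = {N/(N\PP), NP/(NP\PP), PP, PP/(NP\NP), PP/(PP\PP), S/(S\PP)}; S ∉ chart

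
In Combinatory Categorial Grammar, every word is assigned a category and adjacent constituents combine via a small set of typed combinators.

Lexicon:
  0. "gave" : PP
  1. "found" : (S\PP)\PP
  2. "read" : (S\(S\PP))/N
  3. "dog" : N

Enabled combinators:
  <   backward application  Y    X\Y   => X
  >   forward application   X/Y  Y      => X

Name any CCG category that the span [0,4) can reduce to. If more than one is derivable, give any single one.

S

[0,4] S   <
  [0,2] S\PP   <
    [0,1] "gave" : PP
    [1,2] "found" : (S\PP)\PP
  [2,4] S\(S\PP)   >
    [2,3] "read" : (S\(S\PP))/N
    [3,4] "dog" : N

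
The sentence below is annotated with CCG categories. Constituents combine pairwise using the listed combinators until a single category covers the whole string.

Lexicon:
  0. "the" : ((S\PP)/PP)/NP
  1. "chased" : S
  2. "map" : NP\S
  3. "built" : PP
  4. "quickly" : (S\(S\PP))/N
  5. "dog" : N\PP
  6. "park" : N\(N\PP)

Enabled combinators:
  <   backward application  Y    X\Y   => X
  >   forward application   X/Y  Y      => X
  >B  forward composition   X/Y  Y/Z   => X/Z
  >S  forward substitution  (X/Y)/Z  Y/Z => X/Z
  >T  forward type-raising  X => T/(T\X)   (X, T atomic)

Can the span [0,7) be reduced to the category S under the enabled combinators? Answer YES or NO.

YES

[0,7] S   <
  [0,4] S\PP   >
    [0,3] (S\PP)/PP   >
      [0,1] "the" : ((S\PP)/PP)/NP
      [1,3] NP   >
        [1,2] NP/(NP\S)   >T
          [1,2] "chased" : S
        [2,3] "map" : NP\S
    [3,4] "built" : PP
  [4,7] S\(S\PP)   >
    [4,5] "quickly" : (S\(S\PP))/N
    [5,7] N   <
      [5,6] "dog" : N\PP
      [6,7] "park" : N\(N\PP)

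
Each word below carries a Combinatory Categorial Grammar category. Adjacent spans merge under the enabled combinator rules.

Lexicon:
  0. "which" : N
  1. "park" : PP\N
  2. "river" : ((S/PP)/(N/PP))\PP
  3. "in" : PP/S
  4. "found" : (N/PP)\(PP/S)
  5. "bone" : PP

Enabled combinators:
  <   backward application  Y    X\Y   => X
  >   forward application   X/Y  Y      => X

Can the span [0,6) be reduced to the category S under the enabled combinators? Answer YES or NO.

[0,6] S   >
  [0,5] S/PP   >
    [0,3] (S/PP)/(N/PP)   <
      [0,2] PP   <
        [0,1] "which" : N
        [1,2] "park" : PP\N
      [2,3] "river" : ((S/PP)/(N/PP))\PP
    [3,5] N/PP   <
      [3,4] "in" : PP/S
      [4,5] "found" : (N/PP)\(PP/S)
  [5,6] "bone" : PP

YES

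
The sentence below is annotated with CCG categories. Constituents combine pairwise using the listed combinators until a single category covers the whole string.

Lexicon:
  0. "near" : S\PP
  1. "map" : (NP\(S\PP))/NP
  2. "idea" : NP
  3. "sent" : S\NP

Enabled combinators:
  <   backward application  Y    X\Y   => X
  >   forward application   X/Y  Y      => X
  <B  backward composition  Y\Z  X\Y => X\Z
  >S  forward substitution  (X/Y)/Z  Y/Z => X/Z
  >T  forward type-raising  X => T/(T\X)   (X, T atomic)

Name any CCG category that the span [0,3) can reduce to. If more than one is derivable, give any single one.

NP

[0,4] S   <
  [0,3] NP   <
    [0,1] "near" : S\PP
    [1,3] NP\(S\PP)   >
      [1,2] "map" : (NP\(S\PP))/NP
      [2,3] "idea" : NP
  [3,4] "sent" : S\NP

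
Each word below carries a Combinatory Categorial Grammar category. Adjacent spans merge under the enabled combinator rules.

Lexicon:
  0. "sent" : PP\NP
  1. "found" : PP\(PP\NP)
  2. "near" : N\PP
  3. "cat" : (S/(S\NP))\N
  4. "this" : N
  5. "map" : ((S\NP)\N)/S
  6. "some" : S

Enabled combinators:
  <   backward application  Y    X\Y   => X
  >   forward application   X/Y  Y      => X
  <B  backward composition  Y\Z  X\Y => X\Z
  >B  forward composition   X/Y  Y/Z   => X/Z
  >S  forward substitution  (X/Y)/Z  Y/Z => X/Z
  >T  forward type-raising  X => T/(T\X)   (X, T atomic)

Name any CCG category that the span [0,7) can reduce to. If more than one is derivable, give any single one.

[0,7] S   >
  [0,4] S/(S\NP)   <
    [0,3] N   <
      [0,2] PP   <
        [0,1] "sent" : PP\NP
        [1,2] "found" : PP\(PP\NP)
      [2,3] "near" : N\PP
    [3,4] "cat" : (S/(S\NP))\N
  [4,7] S\NP   <
    [4,5] "this" : N
    [5,7] (S\NP)\N   >
      [5,6] "map" : ((S\NP)\N)/S
      [6,7] "some" : S

S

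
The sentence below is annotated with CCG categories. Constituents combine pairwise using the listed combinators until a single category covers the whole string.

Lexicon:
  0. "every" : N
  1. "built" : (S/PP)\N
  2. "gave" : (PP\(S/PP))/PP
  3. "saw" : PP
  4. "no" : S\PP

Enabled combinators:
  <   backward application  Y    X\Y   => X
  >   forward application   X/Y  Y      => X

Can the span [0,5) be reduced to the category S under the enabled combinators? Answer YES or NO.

YES

[0,5] S   <
  [0,4] PP   <
    [0,2] S/PP   <
      [0,1] "every" : N
      [1,2] "built" : (S/PP)\N
    [2,4] PP\(S/PP)   >
      [2,3] "gave" : (PP\(S/PP))/PP
      [3,4] "saw" : PP
  [4,5] "no" : S\PP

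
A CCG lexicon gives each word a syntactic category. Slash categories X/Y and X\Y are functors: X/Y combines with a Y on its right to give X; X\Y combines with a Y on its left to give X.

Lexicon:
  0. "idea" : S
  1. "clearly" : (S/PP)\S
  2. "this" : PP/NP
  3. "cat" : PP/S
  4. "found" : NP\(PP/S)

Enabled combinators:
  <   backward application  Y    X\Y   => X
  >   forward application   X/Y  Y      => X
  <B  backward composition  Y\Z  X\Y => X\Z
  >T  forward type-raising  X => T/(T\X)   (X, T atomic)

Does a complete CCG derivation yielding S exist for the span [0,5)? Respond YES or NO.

[0,5] S   >
  [0,2] S/PP   <
    [0,1] "idea" : S
    [1,2] "clearly" : (S/PP)\S
  [2,5] PP   >
    [2,3] "this" : PP/NP
    [3,5] NP   <
      [3,4] "cat" : PP/S
      [4,5] "found" : NP\(PP/S)

YES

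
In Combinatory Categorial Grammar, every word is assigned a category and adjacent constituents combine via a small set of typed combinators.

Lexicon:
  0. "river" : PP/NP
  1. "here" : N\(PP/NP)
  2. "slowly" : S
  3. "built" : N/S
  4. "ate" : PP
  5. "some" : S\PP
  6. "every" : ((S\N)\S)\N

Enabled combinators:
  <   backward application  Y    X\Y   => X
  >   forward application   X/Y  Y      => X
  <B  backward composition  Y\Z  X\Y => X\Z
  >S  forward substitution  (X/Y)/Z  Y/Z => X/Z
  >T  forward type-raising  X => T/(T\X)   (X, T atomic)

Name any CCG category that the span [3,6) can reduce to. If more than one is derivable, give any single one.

[0,7] S   <
  [0,2] N   <
    [0,1] "river" : PP/NP
    [1,2] "here" : N\(PP/NP)
  [2,7] S\N   <
    [2,3] "slowly" : S
    [3,7] (S\N)\S   <
      [3,6] N   >
        [3,4] "built" : N/S
        [4,6] S   <
          [4,5] "ate" : PP
          [5,6] "some" : S\PP
      [6,7] "every" : ((S\N)\S)\N

N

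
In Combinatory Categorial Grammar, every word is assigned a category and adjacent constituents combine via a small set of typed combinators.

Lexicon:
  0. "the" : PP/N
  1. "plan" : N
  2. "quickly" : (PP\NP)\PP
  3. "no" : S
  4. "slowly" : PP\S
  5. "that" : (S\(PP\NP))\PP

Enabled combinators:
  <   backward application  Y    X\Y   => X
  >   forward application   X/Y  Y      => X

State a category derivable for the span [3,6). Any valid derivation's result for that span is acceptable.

[0,6] S   <
  [0,3] PP\NP   <
    [0,2] PP   >
      [0,1] "the" : PP/N
      [1,2] "plan" : N
    [2,3] "quickly" : (PP\NP)\PP
  [3,6] S\(PP\NP)   <
    [3,5] PP   <
      [3,4] "no" : S
      [4,5] "slowly" : PP\S
    [5,6] "that" : (S\(PP\NP))\PP

S\(PP\NP)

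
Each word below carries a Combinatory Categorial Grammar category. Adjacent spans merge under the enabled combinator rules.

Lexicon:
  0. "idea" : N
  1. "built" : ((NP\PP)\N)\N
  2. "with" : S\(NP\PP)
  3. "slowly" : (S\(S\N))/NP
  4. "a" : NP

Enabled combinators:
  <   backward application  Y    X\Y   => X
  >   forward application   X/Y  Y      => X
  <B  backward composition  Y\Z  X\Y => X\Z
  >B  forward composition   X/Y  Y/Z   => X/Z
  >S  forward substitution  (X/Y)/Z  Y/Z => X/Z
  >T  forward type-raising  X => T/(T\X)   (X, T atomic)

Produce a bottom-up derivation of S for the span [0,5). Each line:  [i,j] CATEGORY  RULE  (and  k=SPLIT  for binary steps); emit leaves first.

[0,5] S   <
  [0,3] S\N   <B
    [0,2] (NP\PP)\N   <
      [0,1] "idea" : N
      [1,2] "built" : ((NP\PP)\N)\N
    [2,3] "with" : S\(NP\PP)
  [3,5] S\(S\N)   >
    [3,4] "slowly" : (S\(S\N))/NP
    [4,5] "a" : NP

[0,1] N  lex  "idea"
[1,2] ((NP\PP)\N)\N  lex  "built"
[0,2] (NP\PP)\N  <  k=1
[2,3] S\(NP\PP)  lex  "with"
[0,3] S\N  <B  k=2
[3,4] (S\(S\N))/NP  lex  "slowly"
[4,5] NP  lex  "a"
[3,5] S\(S\N)  >  k=4
[0,5] S  <  k=3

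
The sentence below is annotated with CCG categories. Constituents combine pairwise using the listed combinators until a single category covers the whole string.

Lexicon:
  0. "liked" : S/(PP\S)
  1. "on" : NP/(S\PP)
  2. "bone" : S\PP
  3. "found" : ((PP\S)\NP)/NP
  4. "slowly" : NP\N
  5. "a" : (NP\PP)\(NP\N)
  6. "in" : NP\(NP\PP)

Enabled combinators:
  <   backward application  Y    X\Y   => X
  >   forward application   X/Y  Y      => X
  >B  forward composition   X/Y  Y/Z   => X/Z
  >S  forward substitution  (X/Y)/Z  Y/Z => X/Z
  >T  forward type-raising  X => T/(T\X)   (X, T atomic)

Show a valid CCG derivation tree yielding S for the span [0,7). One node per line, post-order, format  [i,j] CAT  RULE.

[0,7] S   >
  [0,1] "liked" : S/(PP\S)
  [1,7] PP\S   <
    [1,3] NP   >
      [1,2] "on" : NP/(S\PP)
      [2,3] "bone" : S\PP
    [3,7] (PP\S)\NP   >
      [3,4] "found" : ((PP\S)\NP)/NP
      [4,7] NP   <
        [4,6] NP\PP   <
          [4,5] "slowly" : NP\N
          [5,6] "a" : (NP\PP)\(NP\N)
        [6,7] "in" : NP\(NP\PP)

[0,1] S/(PP\S)  lex  "liked"
[1,2] NP/(S\PP)  lex  "on"
[2,3] S\PP  lex  "bone"
[1,3] NP  >  k=2
[3,4] ((PP\S)\NP)/NP  lex  "found"
[4,5] NP\N  lex  "slowly"
[5,6] (NP\PP)\(NP\N)  lex  "a"
[4,6] NP\PP  <  k=5
[6,7] NP\(NP\PP)  lex  "in"
[4,7] NP  <  k=6
[3,7] (PP\S)\NP  >  k=4
[1,7] PP\S  <  k=3
[0,7] S  >  k=1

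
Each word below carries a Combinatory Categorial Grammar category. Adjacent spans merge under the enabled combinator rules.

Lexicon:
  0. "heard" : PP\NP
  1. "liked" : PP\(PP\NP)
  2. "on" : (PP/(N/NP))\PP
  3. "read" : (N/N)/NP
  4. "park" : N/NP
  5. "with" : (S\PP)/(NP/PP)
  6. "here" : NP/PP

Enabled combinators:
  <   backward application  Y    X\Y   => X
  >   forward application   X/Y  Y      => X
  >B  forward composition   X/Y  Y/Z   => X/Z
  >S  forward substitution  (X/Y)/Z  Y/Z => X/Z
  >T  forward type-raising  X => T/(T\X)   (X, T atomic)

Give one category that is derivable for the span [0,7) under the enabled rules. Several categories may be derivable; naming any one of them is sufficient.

S

[0,7] S   <
  [0,5] PP   >
    [0,3] PP/(N/NP)   <
      [0,2] PP   <
        [0,1] "heard" : PP\NP
        [1,2] "liked" : PP\(PP\NP)
      [2,3] "on" : (PP/(N/NP))\PP
    [3,5] N/NP   >S
      [3,4] "read" : (N/N)/NP
      [4,5] "park" : N/NP
  [5,7] S\PP   >
    [5,6] "with" : (S\PP)/(NP/PP)
    [6,7] "here" : NP/PP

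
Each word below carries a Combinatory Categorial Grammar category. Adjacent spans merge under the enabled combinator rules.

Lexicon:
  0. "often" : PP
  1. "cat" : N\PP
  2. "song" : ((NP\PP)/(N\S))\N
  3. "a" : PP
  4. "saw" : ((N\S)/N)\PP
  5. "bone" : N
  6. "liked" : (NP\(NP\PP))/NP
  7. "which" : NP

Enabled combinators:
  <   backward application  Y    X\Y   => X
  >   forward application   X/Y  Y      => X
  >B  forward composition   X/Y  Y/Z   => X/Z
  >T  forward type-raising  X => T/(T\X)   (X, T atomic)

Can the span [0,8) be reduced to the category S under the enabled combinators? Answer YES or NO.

PP N\PP ((NP\PP)/(N\S))\N PP ((N\S)/N)\PP N (NP\(NP\PP))/NP NP
CKY chart[0,8] = {N/(N\NP), NP, NP/(NP\NP), PP/(PP\NP), S/(S\NP)}; S ∉ chart

NO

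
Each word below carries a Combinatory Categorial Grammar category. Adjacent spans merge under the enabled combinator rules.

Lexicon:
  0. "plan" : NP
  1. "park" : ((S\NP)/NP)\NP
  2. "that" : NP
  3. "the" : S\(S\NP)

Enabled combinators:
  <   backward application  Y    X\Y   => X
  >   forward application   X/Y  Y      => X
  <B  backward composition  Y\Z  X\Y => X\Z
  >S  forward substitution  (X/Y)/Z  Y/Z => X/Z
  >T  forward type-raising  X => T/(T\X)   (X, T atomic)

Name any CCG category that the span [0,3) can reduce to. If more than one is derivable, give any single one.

S\NP

[0,4] S   <
  [0,3] S\NP   >
    [0,2] (S\NP)/NP   <
      [0,1] "plan" : NP
      [1,2] "park" : ((S\NP)/NP)\NP
    [2,3] "that" : NP
  [3,4] "the" : S\(S\NP)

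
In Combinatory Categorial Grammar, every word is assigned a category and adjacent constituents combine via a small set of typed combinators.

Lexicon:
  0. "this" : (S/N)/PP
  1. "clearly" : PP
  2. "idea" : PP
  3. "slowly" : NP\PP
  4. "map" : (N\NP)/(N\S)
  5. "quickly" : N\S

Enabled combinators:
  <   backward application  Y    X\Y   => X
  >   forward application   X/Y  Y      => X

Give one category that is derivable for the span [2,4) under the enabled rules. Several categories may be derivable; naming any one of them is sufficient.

NP

[0,6] S   >
  [0,2] S/N   >
    [0,1] "this" : (S/N)/PP
    [1,2] "clearly" : PP
  [2,6] N   <
    [2,4] NP   <
      [2,3] "idea" : PP
      [3,4] "slowly" : NP\PP
    [4,6] N\NP   >
      [4,5] "map" : (N\NP)/(N\S)
      [5,6] "quickly" : N\S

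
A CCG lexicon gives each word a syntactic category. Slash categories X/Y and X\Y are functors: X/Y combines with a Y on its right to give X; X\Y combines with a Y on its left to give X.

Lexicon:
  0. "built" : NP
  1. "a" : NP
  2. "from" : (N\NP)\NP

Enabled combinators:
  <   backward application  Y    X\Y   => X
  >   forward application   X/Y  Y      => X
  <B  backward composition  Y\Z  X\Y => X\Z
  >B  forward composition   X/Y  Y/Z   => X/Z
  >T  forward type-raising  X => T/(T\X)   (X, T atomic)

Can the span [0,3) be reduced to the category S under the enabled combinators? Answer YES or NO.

NP NP (N\NP)\NP
CKY chart[0,3] = {N, N/(N\N), NP/(NP\N), PP/(PP\N), S/(S\N)}; S ∉ chart

NO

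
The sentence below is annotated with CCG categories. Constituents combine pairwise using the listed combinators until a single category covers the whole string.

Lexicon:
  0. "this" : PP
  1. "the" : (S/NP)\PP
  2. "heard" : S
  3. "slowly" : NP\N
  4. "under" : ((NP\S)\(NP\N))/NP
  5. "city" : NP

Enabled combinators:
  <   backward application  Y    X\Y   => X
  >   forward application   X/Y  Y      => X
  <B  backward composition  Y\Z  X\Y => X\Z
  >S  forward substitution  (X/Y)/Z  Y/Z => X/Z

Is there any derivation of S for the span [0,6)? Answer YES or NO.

YES

[0,6] S   >
  [0,2] S/NP   <
    [0,1] "this" : PP
    [1,2] "the" : (S/NP)\PP
  [2,6] NP   <
    [2,3] "heard" : S
    [3,6] NP\S   <
      [3,4] "slowly" : NP\N
      [4,6] (NP\S)\(NP\N)   >
        [4,5] "under" : ((NP\S)\(NP\N))/NP
        [5,6] "city" : NP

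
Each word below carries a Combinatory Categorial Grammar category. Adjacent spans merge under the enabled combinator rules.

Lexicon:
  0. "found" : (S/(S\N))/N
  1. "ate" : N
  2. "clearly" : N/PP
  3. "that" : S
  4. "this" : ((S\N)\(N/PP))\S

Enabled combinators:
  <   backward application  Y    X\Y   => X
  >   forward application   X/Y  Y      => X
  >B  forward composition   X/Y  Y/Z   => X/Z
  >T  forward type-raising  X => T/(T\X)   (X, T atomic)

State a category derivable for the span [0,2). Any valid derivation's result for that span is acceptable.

[0,5] S   >
  [0,2] S/(S\N)   >
    [0,1] "found" : (S/(S\N))/N
    [1,2] "ate" : N
  [2,5] S\N   <
    [2,3] "clearly" : N/PP
    [3,5] (S\N)\(N/PP)   <
      [3,4] "that" : S
      [4,5] "this" : ((S\N)\(N/PP))\S

S/(S\N)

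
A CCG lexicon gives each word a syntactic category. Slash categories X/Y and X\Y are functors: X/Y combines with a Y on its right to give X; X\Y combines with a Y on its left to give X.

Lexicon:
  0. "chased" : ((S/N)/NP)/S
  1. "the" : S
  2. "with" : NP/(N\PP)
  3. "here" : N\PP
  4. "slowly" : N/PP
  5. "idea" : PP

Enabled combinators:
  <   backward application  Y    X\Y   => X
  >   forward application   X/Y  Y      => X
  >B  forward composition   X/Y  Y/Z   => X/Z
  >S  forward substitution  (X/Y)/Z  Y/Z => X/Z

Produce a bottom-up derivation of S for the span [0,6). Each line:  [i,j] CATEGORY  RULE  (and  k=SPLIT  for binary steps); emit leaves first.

[0,1] ((S/N)/NP)/S  lex  "chased"
[1,2] S  lex  "the"
[0,2] (S/N)/NP  >  k=1
[2,3] NP/(N\PP)  lex  "with"
[3,4] N\PP  lex  "here"
[2,4] NP  >  k=3
[0,4] S/N  >  k=2
[4,5] N/PP  lex  "slowly"
[5,6] PP  lex  "idea"
[4,6] N  >  k=5
[0,6] S  >  k=4

[0,6] S   >
  [0,4] S/N   >
    [0,2] (S/N)/NP   >
      [0,1] "chased" : ((S/N)/NP)/S
      [1,2] "the" : S
    [2,4] NP   >
      [2,3] "with" : NP/(N\PP)
      [3,4] "here" : N\PP
  [4,6] N   >
    [4,5] "slowly" : N/PP
    [5,6] "idea" : PP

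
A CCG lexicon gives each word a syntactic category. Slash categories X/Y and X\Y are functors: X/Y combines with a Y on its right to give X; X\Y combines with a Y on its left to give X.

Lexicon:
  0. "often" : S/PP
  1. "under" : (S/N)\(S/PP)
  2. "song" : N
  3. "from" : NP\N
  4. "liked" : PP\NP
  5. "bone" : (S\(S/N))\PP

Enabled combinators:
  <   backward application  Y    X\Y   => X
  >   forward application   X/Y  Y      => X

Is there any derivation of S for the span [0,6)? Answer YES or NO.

YES

[0,6] S   <
  [0,2] S/N   <
    [0,1] "often" : S/PP
    [1,2] "under" : (S/N)\(S/PP)
  [2,6] S\(S/N)   <
    [2,5] PP   <
      [2,4] NP   <
        [2,3] "song" : N
        [3,4] "from" : NP\N
      [4,5] "liked" : PP\NP
    [5,6] "bone" : (S\(S/N))\PP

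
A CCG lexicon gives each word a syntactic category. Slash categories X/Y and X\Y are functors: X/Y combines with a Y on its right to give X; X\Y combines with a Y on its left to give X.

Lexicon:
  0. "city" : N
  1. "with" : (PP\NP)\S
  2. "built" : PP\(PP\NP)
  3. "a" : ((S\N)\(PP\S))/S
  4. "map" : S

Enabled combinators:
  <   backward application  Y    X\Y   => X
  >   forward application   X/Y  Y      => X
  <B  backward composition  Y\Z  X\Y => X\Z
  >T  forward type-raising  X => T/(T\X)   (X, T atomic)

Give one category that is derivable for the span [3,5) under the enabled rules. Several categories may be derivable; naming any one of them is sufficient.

(S\N)\(PP\S)

[0,5] S   >
  [0,1] S/(S\N)   >T
    [0,1] "city" : N
  [1,5] S\N   <
    [1,3] PP\S   <B
      [1,2] "with" : (PP\NP)\S
      [2,3] "built" : PP\(PP\NP)
    [3,5] (S\N)\(PP\S)   >
      [3,4] "a" : ((S\N)\(PP\S))/S
      [4,5] "map" : S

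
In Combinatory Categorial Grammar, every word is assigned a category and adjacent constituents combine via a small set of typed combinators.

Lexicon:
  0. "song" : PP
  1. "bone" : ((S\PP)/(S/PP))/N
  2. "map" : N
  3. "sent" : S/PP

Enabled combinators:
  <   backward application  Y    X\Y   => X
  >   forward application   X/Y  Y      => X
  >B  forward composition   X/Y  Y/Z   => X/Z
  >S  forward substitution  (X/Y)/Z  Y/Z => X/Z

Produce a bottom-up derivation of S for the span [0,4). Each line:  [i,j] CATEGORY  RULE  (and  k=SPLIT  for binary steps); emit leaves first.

[0,1] PP  lex  "song"
[1,2] ((S\PP)/(S/PP))/N  lex  "bone"
[2,3] N  lex  "map"
[1,3] (S\PP)/(S/PP)  >  k=2
[3,4] S/PP  lex  "sent"
[1,4] S\PP  >  k=3
[0,4] S  <  k=1

[0,4] S   <
  [0,1] "song" : PP
  [1,4] S\PP   >
    [1,3] (S\PP)/(S/PP)   >
      [1,2] "bone" : ((S\PP)/(S/PP))/N
      [2,3] "map" : N
    [3,4] "sent" : S/PP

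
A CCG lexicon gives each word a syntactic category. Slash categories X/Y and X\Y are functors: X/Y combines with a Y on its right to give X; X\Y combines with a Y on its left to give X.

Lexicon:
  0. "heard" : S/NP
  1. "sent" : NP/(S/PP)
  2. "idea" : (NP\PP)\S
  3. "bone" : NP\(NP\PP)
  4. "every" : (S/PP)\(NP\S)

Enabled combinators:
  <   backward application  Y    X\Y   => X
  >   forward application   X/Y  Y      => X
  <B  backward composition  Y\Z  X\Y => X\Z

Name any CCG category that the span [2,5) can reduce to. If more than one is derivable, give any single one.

[0,5] S   >
  [0,1] "heard" : S/NP
  [1,5] NP   >
    [1,2] "sent" : NP/(S/PP)
    [2,5] S/PP   <
      [2,4] NP\S   <B
        [2,3] "idea" : (NP\PP)\S
        [3,4] "bone" : NP\(NP\PP)
      [4,5] "every" : (S/PP)\(NP\S)

S/PP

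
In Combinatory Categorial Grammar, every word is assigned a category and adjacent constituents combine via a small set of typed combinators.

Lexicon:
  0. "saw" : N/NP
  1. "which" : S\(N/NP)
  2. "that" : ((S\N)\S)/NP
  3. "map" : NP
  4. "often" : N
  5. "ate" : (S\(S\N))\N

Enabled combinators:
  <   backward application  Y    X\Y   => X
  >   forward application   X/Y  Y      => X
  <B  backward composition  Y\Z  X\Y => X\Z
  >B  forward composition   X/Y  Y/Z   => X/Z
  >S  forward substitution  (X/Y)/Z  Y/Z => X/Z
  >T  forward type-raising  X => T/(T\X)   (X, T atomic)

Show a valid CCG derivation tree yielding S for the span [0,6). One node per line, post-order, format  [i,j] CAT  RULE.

[0,6] S   <
  [0,4] S\N   <
    [0,2] S   <
      [0,1] "saw" : N/NP
      [1,2] "which" : S\(N/NP)
    [2,4] (S\N)\S   >
      [2,3] "that" : ((S\N)\S)/NP
      [3,4] "map" : NP
  [4,6] S\(S\N)   <
    [4,5] "often" : N
    [5,6] "ate" : (S\(S\N))\N

[0,1] N/NP  lex  "saw"
[1,2] S\(N/NP)  lex  "which"
[0,2] S  <  k=1
[2,3] ((S\N)\S)/NP  lex  "that"
[3,4] NP  lex  "map"
[2,4] (S\N)\S  >  k=3
[0,4] S\N  <  k=2
[4,5] N  lex  "often"
[5,6] (S\(S\N))\N  lex  "ate"
[4,6] S\(S\N)  <  k=5
[0,6] S  <  k=4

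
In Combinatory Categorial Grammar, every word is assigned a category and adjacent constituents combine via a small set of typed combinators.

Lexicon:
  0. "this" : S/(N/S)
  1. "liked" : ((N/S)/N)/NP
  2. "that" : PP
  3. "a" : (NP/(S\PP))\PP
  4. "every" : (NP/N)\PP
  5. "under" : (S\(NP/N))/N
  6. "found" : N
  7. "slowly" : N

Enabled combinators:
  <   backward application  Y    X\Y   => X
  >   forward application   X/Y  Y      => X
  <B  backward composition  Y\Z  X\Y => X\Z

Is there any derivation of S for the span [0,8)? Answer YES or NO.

YES

[0,8] S   >
  [0,1] "this" : S/(N/S)
  [1,8] N/S   >
    [1,7] (N/S)/N   >
      [1,2] "liked" : ((N/S)/N)/NP
      [2,7] NP   >
        [2,4] NP/(S\PP)   <
          [2,3] "that" : PP
          [3,4] "a" : (NP/(S\PP))\PP
        [4,7] S\PP   <B
          [4,5] "every" : (NP/N)\PP
          [5,7] S\(NP/N)   >
            [5,6] "under" : (S\(NP/N))/N
            [6,7] "found" : N
    [7,8] "slowly" : N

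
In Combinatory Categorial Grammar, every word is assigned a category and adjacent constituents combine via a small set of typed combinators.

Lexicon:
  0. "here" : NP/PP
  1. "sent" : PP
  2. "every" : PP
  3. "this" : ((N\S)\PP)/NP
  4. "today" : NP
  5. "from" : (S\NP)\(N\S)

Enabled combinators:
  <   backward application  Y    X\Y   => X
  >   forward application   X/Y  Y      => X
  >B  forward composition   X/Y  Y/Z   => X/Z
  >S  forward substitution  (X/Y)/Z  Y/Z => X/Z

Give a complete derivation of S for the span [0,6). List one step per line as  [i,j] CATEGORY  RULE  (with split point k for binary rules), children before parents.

[0,1] NP/PP  lex  "here"
[1,2] PP  lex  "sent"
[0,2] NP  >  k=1
[2,3] PP  lex  "every"
[3,4] ((N\S)\PP)/NP  lex  "this"
[4,5] NP  lex  "today"
[3,5] (N\S)\PP  >  k=4
[2,5] N\S  <  k=3
[5,6] (S\NP)\(N\S)  lex  "from"
[2,6] S\NP  <  k=5
[0,6] S  <  k=2

[0,6] S   <
  [0,2] NP   >
    [0,1] "here" : NP/PP
    [1,2] "sent" : PP
  [2,6] S\NP   <
    [2,5] N\S   <
      [2,3] "every" : PP
      [3,5] (N\S)\PP   >
        [3,4] "this" : ((N\S)\PP)/NP
        [4,5] "today" : NP
    [5,6] "from" : (S\NP)\(N\S)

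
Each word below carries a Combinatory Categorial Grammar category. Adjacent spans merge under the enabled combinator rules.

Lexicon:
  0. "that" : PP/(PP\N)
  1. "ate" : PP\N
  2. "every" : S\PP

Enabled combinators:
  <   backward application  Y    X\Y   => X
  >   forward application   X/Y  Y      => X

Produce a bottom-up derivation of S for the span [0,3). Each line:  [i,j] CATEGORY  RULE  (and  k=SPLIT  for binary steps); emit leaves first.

[0,3] S   <
  [0,2] PP   >
    [0,1] "that" : PP/(PP\N)
    [1,2] "ate" : PP\N
  [2,3] "every" : S\PP

[0,1] PP/(PP\N)  lex  "that"
[1,2] PP\N  lex  "ate"
[0,2] PP  >  k=1
[2,3] S\PP  lex  "every"
[0,3] S  <  k=2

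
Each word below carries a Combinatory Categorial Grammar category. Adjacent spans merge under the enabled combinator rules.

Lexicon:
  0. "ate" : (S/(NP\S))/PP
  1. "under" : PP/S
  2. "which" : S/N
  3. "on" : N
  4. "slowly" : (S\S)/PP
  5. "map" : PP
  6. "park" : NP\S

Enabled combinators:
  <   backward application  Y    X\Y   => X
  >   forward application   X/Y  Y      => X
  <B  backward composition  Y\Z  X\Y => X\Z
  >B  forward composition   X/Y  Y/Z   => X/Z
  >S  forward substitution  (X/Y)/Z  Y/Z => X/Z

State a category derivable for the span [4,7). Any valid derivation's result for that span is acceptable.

NP\S

[0,7] S   >
  [0,4] S/(NP\S)   >
    [0,1] "ate" : (S/(NP\S))/PP
    [1,4] PP   >
      [1,2] "under" : PP/S
      [2,4] S   >
        [2,3] "which" : S/N
        [3,4] "on" : N
  [4,7] NP\S   <B
    [4,6] S\S   >
      [4,5] "slowly" : (S\S)/PP
      [5,6] "map" : PP
    [6,7] "park" : NP\S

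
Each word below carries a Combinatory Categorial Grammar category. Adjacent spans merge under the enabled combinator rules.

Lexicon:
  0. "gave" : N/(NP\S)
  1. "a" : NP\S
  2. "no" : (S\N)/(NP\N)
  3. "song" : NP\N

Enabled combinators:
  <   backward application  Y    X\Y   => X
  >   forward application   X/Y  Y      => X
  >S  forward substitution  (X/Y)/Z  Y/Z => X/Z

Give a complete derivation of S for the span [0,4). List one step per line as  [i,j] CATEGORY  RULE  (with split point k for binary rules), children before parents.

[0,4] S   <
  [0,2] N   >
    [0,1] "gave" : N/(NP\S)
    [1,2] "a" : NP\S
  [2,4] S\N   >
    [2,3] "no" : (S\N)/(NP\N)
    [3,4] "song" : NP\N

[0,1] N/(NP\S)  lex  "gave"
[1,2] NP\S  lex  "a"
[0,2] N  >  k=1
[2,3] (S\N)/(NP\N)  lex  "no"
[3,4] NP\N  lex  "song"
[2,4] S\N  >  k=3
[0,4] S  <  k=2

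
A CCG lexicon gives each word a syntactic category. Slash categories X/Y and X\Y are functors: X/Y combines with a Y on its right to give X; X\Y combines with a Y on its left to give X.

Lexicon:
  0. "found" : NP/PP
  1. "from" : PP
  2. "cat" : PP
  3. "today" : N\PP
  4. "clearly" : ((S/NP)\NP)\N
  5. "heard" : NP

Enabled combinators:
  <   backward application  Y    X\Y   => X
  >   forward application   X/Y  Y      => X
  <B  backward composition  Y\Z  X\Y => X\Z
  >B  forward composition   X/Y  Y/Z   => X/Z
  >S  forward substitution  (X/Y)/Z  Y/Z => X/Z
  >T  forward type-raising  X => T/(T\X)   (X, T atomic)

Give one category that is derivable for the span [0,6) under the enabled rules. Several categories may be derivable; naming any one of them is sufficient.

[0,6] S   >
  [0,5] S/NP   <
    [0,2] NP   >
      [0,1] "found" : NP/PP
      [1,2] "from" : PP
    [2,5] (S/NP)\NP   <
      [2,4] N   <
        [2,3] "cat" : PP
        [3,4] "today" : N\PP
      [4,5] "clearly" : ((S/NP)\NP)\N
  [5,6] "heard" : NP

S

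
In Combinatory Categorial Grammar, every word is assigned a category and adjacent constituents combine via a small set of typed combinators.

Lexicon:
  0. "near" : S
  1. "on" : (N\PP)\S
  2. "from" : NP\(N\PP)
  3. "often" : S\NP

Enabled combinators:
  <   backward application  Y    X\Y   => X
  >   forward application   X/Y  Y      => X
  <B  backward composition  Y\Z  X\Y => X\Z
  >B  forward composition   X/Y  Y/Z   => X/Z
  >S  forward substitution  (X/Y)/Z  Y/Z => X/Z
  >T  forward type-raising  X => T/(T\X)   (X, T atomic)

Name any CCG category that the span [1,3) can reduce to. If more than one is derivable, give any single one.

[0,4] S   <
  [0,3] NP   <
    [0,1] "near" : S
    [1,3] NP\S   <B
      [1,2] "on" : (N\PP)\S
      [2,3] "from" : NP\(N\PP)
  [3,4] "often" : S\NP

NP\S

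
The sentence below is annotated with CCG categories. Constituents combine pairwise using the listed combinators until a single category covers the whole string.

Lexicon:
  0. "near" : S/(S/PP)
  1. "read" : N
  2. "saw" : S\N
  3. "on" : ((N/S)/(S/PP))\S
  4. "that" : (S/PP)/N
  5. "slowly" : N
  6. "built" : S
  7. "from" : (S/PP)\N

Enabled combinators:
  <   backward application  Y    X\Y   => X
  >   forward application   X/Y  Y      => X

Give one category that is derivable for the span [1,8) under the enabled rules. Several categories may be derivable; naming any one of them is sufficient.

S/PP

[0,8] S   >
  [0,1] "near" : S/(S/PP)
  [1,8] S/PP   <
    [1,7] N   >
      [1,6] N/S   >
        [1,4] (N/S)/(S/PP)   <
          [1,3] S   <
            [1,2] "read" : N
            [2,3] "saw" : S\N
          [3,4] "on" : ((N/S)/(S/PP))\S
        [4,6] S/PP   >
          [4,5] "that" : (S/PP)/N
          [5,6] "slowly" : N
      [6,7] "built" : S
    [7,8] "from" : (S/PP)\N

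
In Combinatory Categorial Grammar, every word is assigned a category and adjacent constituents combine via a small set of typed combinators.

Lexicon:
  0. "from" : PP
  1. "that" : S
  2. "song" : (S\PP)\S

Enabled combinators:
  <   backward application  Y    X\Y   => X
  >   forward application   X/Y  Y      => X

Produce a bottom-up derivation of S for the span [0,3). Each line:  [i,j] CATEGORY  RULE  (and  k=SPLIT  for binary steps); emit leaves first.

[0,1] PP  lex  "from"
[1,2] S  lex  "that"
[2,3] (S\PP)\S  lex  "song"
[1,3] S\PP  <  k=2
[0,3] S  <  k=1

[0,3] S   <
  [0,1] "from" : PP
  [1,3] S\PP   <
    [1,2] "that" : S
    [2,3] "song" : (S\PP)\S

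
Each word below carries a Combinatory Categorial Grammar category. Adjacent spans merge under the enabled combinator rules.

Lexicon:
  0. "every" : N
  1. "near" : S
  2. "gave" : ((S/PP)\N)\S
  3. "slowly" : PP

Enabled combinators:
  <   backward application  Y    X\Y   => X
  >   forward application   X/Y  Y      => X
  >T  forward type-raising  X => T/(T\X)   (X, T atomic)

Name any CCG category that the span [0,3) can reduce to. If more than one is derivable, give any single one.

[0,4] S   >
  [0,3] S/PP   <
    [0,1] "every" : N
    [1,3] (S/PP)\N   <
      [1,2] "near" : S
      [2,3] "gave" : ((S/PP)\N)\S
  [3,4] "slowly" : PP

S/PP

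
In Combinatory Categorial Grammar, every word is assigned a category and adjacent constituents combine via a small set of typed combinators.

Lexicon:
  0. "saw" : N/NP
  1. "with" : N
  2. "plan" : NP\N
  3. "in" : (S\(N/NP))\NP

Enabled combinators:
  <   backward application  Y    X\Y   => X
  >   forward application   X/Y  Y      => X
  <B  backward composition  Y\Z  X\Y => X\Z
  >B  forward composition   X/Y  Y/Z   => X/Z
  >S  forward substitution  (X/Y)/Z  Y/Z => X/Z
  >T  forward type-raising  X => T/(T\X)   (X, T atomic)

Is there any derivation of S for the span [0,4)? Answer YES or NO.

[0,4] S   <
  [0,1] "saw" : N/NP
  [1,4] S\(N/NP)   <
    [1,3] NP   <
      [1,2] "with" : N
      [2,3] "plan" : NP\N
    [3,4] "in" : (S\(N/NP))\NP

YES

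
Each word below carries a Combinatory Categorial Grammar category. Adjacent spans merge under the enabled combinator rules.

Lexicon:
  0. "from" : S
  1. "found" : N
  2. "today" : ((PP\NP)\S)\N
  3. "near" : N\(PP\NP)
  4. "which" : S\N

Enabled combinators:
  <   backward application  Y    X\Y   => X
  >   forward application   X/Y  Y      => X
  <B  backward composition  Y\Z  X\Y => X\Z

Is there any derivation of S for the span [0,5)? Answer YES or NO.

YES

[0,5] S   <
  [0,4] N   <
    [0,1] "from" : S
    [1,4] N\S   <B
      [1,3] (PP\NP)\S   <
        [1,2] "found" : N
        [2,3] "today" : ((PP\NP)\S)\N
      [3,4] "near" : N\(PP\NP)
  [4,5] "which" : S\N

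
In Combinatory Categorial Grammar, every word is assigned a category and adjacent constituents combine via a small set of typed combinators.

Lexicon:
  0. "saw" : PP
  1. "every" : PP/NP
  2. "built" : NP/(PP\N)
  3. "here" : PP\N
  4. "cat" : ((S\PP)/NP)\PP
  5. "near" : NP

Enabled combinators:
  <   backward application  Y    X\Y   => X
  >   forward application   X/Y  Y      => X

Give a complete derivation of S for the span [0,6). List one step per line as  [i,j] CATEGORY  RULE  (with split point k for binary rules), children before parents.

[0,6] S   <
  [0,1] "saw" : PP
  [1,6] S\PP   >
    [1,5] (S\PP)/NP   <
      [1,4] PP   >
        [1,2] "every" : PP/NP
        [2,4] NP   >
          [2,3] "built" : NP/(PP\N)
          [3,4] "here" : PP\N
      [4,5] "cat" : ((S\PP)/NP)\PP
    [5,6] "near" : NP

[0,1] PP  lex  "saw"
[1,2] PP/NP  lex  "every"
[2,3] NP/(PP\N)  lex  "built"
[3,4] PP\N  lex  "here"
[2,4] NP  >  k=3
[1,4] PP  >  k=2
[4,5] ((S\PP)/NP)\PP  lex  "cat"
[1,5] (S\PP)/NP  <  k=4
[5,6] NP  lex  "near"
[1,6] S\PP  >  k=5
[0,6] S  <  k=1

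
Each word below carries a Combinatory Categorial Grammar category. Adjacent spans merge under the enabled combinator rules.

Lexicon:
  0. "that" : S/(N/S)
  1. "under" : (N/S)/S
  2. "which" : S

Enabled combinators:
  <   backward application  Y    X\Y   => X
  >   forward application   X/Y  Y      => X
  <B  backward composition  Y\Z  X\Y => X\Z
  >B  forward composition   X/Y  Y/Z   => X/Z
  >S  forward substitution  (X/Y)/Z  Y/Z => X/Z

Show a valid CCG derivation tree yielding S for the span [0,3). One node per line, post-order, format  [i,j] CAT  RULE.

[0,3] S   >
  [0,1] "that" : S/(N/S)
  [1,3] N/S   >
    [1,2] "under" : (N/S)/S
    [2,3] "which" : S

[0,1] S/(N/S)  lex  "that"
[1,2] (N/S)/S  lex  "under"
[2,3] S  lex  "which"
[1,3] N/S  >  k=2
[0,3] S  >  k=1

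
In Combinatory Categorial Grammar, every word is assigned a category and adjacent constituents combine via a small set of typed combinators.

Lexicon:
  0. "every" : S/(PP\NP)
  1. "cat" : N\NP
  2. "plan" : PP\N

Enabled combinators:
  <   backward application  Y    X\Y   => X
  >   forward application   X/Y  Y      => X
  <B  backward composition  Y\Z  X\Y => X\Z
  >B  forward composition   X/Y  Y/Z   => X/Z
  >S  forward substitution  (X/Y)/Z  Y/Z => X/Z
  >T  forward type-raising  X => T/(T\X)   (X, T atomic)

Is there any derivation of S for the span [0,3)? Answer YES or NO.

YES

[0,3] S   >
  [0,1] "every" : S/(PP\NP)
  [1,3] PP\NP   <B
    [1,2] "cat" : N\NP
    [2,3] "plan" : PP\N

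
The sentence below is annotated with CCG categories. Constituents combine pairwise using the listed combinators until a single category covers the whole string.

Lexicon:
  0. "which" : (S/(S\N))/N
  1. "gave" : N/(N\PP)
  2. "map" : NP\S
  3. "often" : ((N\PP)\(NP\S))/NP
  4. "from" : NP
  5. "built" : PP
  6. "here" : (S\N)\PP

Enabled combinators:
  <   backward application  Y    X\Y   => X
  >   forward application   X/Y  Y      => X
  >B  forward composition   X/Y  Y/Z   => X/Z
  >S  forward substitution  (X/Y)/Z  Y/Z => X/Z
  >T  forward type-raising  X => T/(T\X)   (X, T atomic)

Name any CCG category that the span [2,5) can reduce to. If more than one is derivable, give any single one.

N\PP

[0,7] S   >
  [0,5] S/(S\N)   >
    [0,1] "which" : (S/(S\N))/N
    [1,5] N   >
      [1,2] "gave" : N/(N\PP)
      [2,5] N\PP   <
        [2,3] "map" : NP\S
        [3,5] (N\PP)\(NP\S)   >
          [3,4] "often" : ((N\PP)\(NP\S))/NP
          [4,5] "from" : NP
  [5,7] S\N   <
    [5,6] "built" : PP
    [6,7] "here" : (S\N)\PP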